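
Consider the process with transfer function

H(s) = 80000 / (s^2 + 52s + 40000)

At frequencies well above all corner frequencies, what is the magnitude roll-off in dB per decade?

-40 dB/decade

Each pole contributes −20 dB/decade at high frequency; each zero contributes +20 dB/decade.
Net: 0 zero(s) − 2 pole(s) → -40 dB/decade.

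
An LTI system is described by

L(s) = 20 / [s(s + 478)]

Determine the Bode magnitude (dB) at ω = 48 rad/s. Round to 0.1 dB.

At s = jω = j48:
pole (s+478): 478 + j48 → |·| = √(478²+48²) = √230788 ≈ 480.4, ∠ = arctan(48/478) ≈ 5.73°
pole at origin: |s| = 48, ∠ = 90.00° (in denominator)
|L| = 20 / 23059 ≈ 0.00086734
Gain = 20 log₁₀(0.00086734) ≈ -61.24 dB

-61.2 dB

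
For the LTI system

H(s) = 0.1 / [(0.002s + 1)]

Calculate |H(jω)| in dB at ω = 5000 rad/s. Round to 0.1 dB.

-40.0 dB

At ω = 5000 rad/s:
pole (1 + j5000·0.002) = 1 + j10 → |·| ≈ 10.05, ∠ ≈ 84.29°
|H| = 0.1 · 1 / (10.05) ≈ 0.0099502
Gain = 20 log₁₀(0.0099502) ≈ -40.04 dB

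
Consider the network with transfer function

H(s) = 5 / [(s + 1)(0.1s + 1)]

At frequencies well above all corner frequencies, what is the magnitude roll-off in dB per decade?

-40 dB/decade

Each pole contributes −20 dB/decade at high frequency; each zero contributes +20 dB/decade.
Net: 0 zero(s) − 2 pole(s) → -40 dB/decade.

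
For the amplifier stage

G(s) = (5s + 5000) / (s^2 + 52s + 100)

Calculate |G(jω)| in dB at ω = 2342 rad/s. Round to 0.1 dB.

Substitute s = j2342:
Numerator: 5(j2342) + 5000 = 5000 + j11710
Denominator: (j2342)^2 + 52(j2342) + 100 = -5484864 + j121784
|N| = √(5000² + 11710²) ≈ 12733, ∠N ≈ 66.88°
|D| = √(5484864² + 121784²) ≈ 5.4862e+06, ∠D ≈ 178.73°
|G| = 12733 / 5.4862e+06 ≈ 0.0023209
Gain = 20 log₁₀(0.0023209) ≈ -52.69 dB

-52.7 dB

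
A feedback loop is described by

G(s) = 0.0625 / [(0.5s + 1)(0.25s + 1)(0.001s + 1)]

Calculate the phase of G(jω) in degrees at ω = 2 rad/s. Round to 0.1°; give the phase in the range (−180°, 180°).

-71.7°

At ω = 2 rad/s:
pole (1 + j2·0.5) = 1 + j1 → |·| ≈ 1.4142, ∠ ≈ 45.00°
pole (1 + j2·0.25) = 1 + j0.5 → |·| ≈ 1.118, ∠ ≈ 26.57°
pole (1 + j2·0.001) = 1 + j0.002 → |·| ≈ 1, ∠ ≈ 0.11°
∠G = (0°) − (45.00° + 26.57° + 0.11°) = -71.68°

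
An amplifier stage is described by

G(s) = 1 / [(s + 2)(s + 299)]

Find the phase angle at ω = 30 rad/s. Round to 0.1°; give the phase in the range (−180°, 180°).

At s = jω = j30:
pole (s+2): 2 + j30 → |·| = √(2²+30²) = √904 ≈ 30.067, ∠ = arctan(30/2) ≈ 86.19°
pole (s+299): 299 + j30 → |·| = √(299²+30²) = √90301 ≈ 300.5, ∠ = arctan(30/299) ≈ 5.73°
∠G = 0.00° − 91.92° = -91.92°

-91.9°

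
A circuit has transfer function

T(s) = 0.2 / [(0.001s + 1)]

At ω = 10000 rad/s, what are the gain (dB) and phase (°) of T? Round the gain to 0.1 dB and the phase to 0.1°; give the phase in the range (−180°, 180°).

At ω = 10000 rad/s:
pole (1 + j10000·0.001) = 1 + j10 → |·| ≈ 10.05, ∠ ≈ 84.29°
|T| = 0.2 · 1 / (10.05) ≈ 0.0199
Gain = 20 log₁₀(0.0199) ≈ -34.02 dB
∠T = (0°) − (84.29°) = -84.29°

-34.0 dB, -84.3°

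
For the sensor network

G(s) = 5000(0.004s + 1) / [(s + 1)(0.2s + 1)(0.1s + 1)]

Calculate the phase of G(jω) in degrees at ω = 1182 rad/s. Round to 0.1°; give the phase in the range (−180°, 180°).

At ω = 1182 rad/s:
zero (1 + j1182·0.004) = 1 + j4.728 → |·| ≈ 4.8326, ∠ ≈ 78.06°
pole (1 + j1182·1) = 1 + j1182 → |·| ≈ 1182, ∠ ≈ 89.95°
pole (1 + j1182·0.2) = 1 + j236.4 → |·| ≈ 236.4, ∠ ≈ 89.76°
pole (1 + j1182·0.1) = 1 + j118.2 → |·| ≈ 118.2, ∠ ≈ 89.52°
∠G = (78.06°) − (89.95° + 89.76° + 89.52°) = -191.17° ≡ 168.83° (principal value)

168.8°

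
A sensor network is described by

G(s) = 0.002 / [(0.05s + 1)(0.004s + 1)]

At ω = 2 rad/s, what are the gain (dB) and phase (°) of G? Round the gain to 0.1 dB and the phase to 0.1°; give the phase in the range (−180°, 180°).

At ω = 2 rad/s:
pole (1 + j2·0.05) = 1 + j0.1 → |·| ≈ 1.005, ∠ ≈ 5.71°
pole (1 + j2·0.004) = 1 + j0.008 → |·| ≈ 1, ∠ ≈ 0.46°
|G| = 0.002 · 1 / (1.005 · 1) ≈ 0.00199
Gain = 20 log₁₀(0.00199) ≈ -54.02 dB
∠G = (0°) − (5.71° + 0.46°) = -6.17°

-54.0 dB, -6.2°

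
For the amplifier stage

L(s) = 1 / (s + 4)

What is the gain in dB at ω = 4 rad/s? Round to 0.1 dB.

-15.1 dB

Substitute s = j4:
Numerator: 1 = 1 + j0
Denominator: (j4) + 4 = 4 + j4
|N| = √(1² + 0²) ≈ 1, ∠N ≈ 0.00°
|D| = √(4² + 4²) ≈ 5.6569, ∠D ≈ 45.00°
|L| = 1 / 5.6569 ≈ 0.17678
Gain = 20 log₁₀(0.17678) ≈ -15.05 dB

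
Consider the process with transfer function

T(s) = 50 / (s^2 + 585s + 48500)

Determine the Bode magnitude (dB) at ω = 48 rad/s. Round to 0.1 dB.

Substitute s = j48:
Numerator: 50 = 50 + j0
Denominator: (j48)^2 + 585(j48) + 48500 = 46196 + j28080
|N| = √(50² + 0²) ≈ 50, ∠N ≈ 0.00°
|D| = √(46196² + 28080²) ≈ 54061, ∠D ≈ 31.29°
|T| = 50 / 54061 ≈ 0.00092488
Gain = 20 log₁₀(0.00092488) ≈ -60.68 dB

-60.7 dB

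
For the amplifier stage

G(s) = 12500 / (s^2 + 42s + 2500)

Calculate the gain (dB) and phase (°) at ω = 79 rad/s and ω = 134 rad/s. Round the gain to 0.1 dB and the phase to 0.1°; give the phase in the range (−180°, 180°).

At s = jω = j79:
quadratic: (j79)² + 42·j79 + 2500 = -3741 + j3318 → |·| ≈ 5000.4, ∠ ≈ 138.43°
|G| = 12500 / 5000.4 ≈ 2.4998
Gain = 20 log₁₀(2.4998) ≈ 7.96 dB
∠G = 0.00° − 138.43° = -138.43°

At s = jω = j134:
quadratic: (j134)² + 42·j134 + 2500 = -15456 + j5628 → |·| ≈ 16449, ∠ ≈ 159.99°
|G| = 12500 / 16449 ≈ 0.75992
Gain = 20 log₁₀(0.75992) ≈ -2.38 dB
∠G = 0.00° − 159.99° = -159.99°

ω = 79: 8.0 dB, -138.4°; ω = 134: -2.4 dB, -160.0°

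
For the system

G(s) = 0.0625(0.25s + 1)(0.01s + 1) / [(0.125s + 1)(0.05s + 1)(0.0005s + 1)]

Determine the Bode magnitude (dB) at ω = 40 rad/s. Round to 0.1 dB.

At ω = 40 rad/s:
zero (1 + j40·0.25) = 1 + j10 → |·| ≈ 10.05, ∠ ≈ 84.29°
zero (1 + j40·0.01) = 1 + j0.4 → |·| ≈ 1.077, ∠ ≈ 21.80°
pole (1 + j40·0.125) = 1 + j5 → |·| ≈ 5.099, ∠ ≈ 78.69°
pole (1 + j40·0.05) = 1 + j2 → |·| ≈ 2.2361, ∠ ≈ 63.43°
pole (1 + j40·0.0005) = 1 + j0.02 → |·| ≈ 1.0002, ∠ ≈ 1.15°
|G| = 0.0625 · 10.05 · 1.077 / (5.099 · 2.2361 · 1.0002) ≈ 0.05932
Gain = 20 log₁₀(0.05932) ≈ -24.54 dB

-24.5 dB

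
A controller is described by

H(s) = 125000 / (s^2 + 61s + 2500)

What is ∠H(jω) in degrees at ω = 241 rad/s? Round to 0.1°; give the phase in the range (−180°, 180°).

At s = jω = j241:
quadratic: (j241)² + 61·j241 + 2500 = -55581 + j14701 → |·| ≈ 57492, ∠ ≈ 165.18°
∠H = 0.00° − 165.18° = -165.18°

-165.2°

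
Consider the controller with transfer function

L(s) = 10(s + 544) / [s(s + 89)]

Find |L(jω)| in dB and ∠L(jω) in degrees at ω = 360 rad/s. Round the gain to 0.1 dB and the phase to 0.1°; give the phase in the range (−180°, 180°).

At s = jω = j360:
zero (s+544): 544 + j360 → |·| = √(544²+360²) = √425536 ≈ 652.33, ∠ = arctan(360/544) ≈ 33.50°
pole (s+89): 89 + j360 → |·| = √(89²+360²) = √137521 ≈ 370.84, ∠ = arctan(360/89) ≈ 76.11°
pole at origin: |s| = 360, ∠ = 90.00° (in denominator)
|L| = 10 · 652.33 / 1.335e+05 ≈ 0.048864
Gain = 20 log₁₀(0.048864) ≈ -26.22 dB
∠L = 33.50° − 166.11° = -132.61°

-26.2 dB, -132.6°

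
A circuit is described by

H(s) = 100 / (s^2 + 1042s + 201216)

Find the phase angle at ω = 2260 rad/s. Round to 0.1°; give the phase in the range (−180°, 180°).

-154.4°

Substitute s = j2260:
Numerator: 100 = 100 + j0
Denominator: (j2260)^2 + 1042(j2260) + 201216 = -4906384 + j2354920
|N| = √(100² + 0²) ≈ 100, ∠N ≈ 0.00°
|D| = √(4906384² + 2354920²) ≈ 5.4423e+06, ∠D ≈ 154.36°
∠H = 0.00° − 154.36° = -154.36°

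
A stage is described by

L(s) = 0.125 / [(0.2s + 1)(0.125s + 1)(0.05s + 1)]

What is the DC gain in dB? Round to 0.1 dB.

-18.1 dB

L(0) = 0.125 · 1 / 1 = 0.125
20 log₁₀(0.125) ≈ -18.06 dB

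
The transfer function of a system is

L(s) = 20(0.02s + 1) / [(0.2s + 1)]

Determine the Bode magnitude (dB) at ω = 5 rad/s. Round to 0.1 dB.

At ω = 5 rad/s:
zero (1 + j5·0.02) = 1 + j0.1 → |·| ≈ 1.005, ∠ ≈ 5.71°
pole (1 + j5·0.2) = 1 + j1 → |·| ≈ 1.4142, ∠ ≈ 45.00°
|L| = 20 · 1.005 / (1.4142) ≈ 14.213
Gain = 20 log₁₀(14.213) ≈ 23.05 dB

23.1 dB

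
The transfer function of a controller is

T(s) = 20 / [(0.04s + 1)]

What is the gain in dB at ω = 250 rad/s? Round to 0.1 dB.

At ω = 250 rad/s:
pole (1 + j250·0.04) = 1 + j10 → |·| ≈ 10.05, ∠ ≈ 84.29°
|T| = 20 · 1 / (10.05) ≈ 1.99
Gain = 20 log₁₀(1.99) ≈ 5.98 dB

6.0 dB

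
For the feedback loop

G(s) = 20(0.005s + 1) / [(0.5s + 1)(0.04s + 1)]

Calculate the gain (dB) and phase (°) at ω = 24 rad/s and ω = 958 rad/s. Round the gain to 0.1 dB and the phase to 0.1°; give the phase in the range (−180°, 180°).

At ω = 24 rad/s:
zero (1 + j24·0.005) = 1 + j0.12 → |·| ≈ 1.0072, ∠ ≈ 6.84°
pole (1 + j24·0.5) = 1 + j12 → |·| ≈ 12.042, ∠ ≈ 85.24°
pole (1 + j24·0.04) = 1 + j0.96 → |·| ≈ 1.3862, ∠ ≈ 43.83°
|G| = 20 · 1.0072 / (12.042 · 1.3862) ≈ 1.2068
Gain = 20 log₁₀(1.2068) ≈ 1.63 dB
∠G = (6.84°) − (85.24° + 43.83°) = -122.23°

At ω = 958 rad/s:
zero (1 + j958·0.005) = 1 + j4.79 → |·| ≈ 4.8933, ∠ ≈ 78.21°
pole (1 + j958·0.5) = 1 + j479 → |·| ≈ 479, ∠ ≈ 89.88°
pole (1 + j958·0.04) = 1 + j38.32 → |·| ≈ 38.333, ∠ ≈ 88.51°
|G| = 20 · 4.8933 / (479 · 38.333) ≈ 0.00533
Gain = 20 log₁₀(0.00533) ≈ -45.47 dB
∠G = (78.21°) − (89.88° + 88.51°) = -100.18°

ω = 24: 1.6 dB, -122.2°; ω = 958: -45.5 dB, -100.2°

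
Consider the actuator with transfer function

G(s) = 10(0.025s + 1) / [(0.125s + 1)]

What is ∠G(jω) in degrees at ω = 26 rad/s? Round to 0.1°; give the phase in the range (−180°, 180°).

At ω = 26 rad/s:
zero (1 + j26·0.025) = 1 + j0.65 → |·| ≈ 1.1927, ∠ ≈ 33.02°
pole (1 + j26·0.125) = 1 + j3.25 → |·| ≈ 3.4004, ∠ ≈ 72.90°
∠G = (33.02°) − (72.90°) = -39.88°

-39.9°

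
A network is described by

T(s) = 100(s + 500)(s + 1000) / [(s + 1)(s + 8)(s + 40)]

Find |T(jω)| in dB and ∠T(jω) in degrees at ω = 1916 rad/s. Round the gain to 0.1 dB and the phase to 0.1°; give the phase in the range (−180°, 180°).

At s = jω = j1916:
zero (s+500): 500 + j1916 → |·| = √(500²+1916²) = √3921056 ≈ 1980.2, ∠ = arctan(1916/500) ≈ 75.37°
zero (s+1000): 1000 + j1916 → |·| = √(1000²+1916²) = √4671056 ≈ 2161.3, ∠ = arctan(1916/1000) ≈ 62.44°
pole (s+1): 1 + j1916 → |·| = √(1²+1916²) = √3671057 ≈ 1916, ∠ = arctan(1916/1) ≈ 89.97°
pole (s+8): 8 + j1916 → |·| = √(8²+1916²) = √3671120 ≈ 1916, ∠ = arctan(1916/8) ≈ 89.76°
pole (s+40): 40 + j1916 → |·| = √(40²+1916²) = √3672656 ≈ 1916.4, ∠ = arctan(1916/40) ≈ 88.80°
|T| = 100 · 4.2798e+06 / 7.0352e+09 ≈ 0.060834
Gain = 20 log₁₀(0.060834) ≈ -24.32 dB
∠T = 137.81° − 268.53° = -130.72°

-24.3 dB, -130.7°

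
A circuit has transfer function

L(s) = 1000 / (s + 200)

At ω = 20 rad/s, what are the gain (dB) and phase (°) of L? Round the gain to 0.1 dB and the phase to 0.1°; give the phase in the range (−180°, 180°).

Substitute s = j20:
Numerator: 1000 = 1000 + j0
Denominator: (j20) + 200 = 200 + j20
|N| = √(1000² + 0²) ≈ 1000, ∠N ≈ 0.00°
|D| = √(200² + 20²) ≈ 201, ∠D ≈ 5.71°
|L| = 1000 / 201 ≈ 4.9751
Gain = 20 log₁₀(4.9751) ≈ 13.94 dB
∠L = 0.00° − 5.71° = -5.71°

13.9 dB, -5.7°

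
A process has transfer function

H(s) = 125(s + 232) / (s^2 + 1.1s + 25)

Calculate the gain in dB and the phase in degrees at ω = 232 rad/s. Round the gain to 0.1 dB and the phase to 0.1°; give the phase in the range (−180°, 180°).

At s = jω = j232:
zero (s+232): 232 + j232 → |·| = √(232²+232²) = √107648 ≈ 328.1, ∠ = arctan(232/232) ≈ 45.00°
quadratic: (j232)² + 1.1·j232 + 25 = -53799 + j255.2 → |·| ≈ 53800, ∠ ≈ 179.73°
|H| = 125 · 328.1 / 53800 ≈ 0.76231
Gain = 20 log₁₀(0.76231) ≈ -2.36 dB
∠H = 45.00° − 179.73° = -134.73°

-2.4 dB, -134.7°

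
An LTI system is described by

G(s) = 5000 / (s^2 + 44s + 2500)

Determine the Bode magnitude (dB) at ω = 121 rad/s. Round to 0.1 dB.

At s = jω = j121:
quadratic: (j121)² + 44·j121 + 2500 = -12141 + j5324 → |·| ≈ 13257, ∠ ≈ 156.32°
|G| = 5000 / 13257 ≈ 0.37716
Gain = 20 log₁₀(0.37716) ≈ -8.47 dB

-8.5 dB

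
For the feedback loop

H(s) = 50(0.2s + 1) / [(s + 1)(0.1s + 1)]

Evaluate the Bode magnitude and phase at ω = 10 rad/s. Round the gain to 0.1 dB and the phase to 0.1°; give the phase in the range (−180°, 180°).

17.9 dB, -65.9°

At ω = 10 rad/s:
zero (1 + j10·0.2) = 1 + j2 → |·| ≈ 2.2361, ∠ ≈ 63.43°
pole (1 + j10·1) = 1 + j10 → |·| ≈ 10.05, ∠ ≈ 84.29°
pole (1 + j10·0.1) = 1 + j1 → |·| ≈ 1.4142, ∠ ≈ 45.00°
|H| = 50 · 2.2361 / (10.05 · 1.4142) ≈ 7.8666
Gain = 20 log₁₀(7.8666) ≈ 17.92 dB
∠H = (63.43°) − (84.29° + 45.00°) = -65.86°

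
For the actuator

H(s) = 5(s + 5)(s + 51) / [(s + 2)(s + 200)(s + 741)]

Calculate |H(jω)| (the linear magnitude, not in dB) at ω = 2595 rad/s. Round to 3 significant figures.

0.00185

At s = jω = j2595:
zero (s+5): 5 + j2595 → |·| = √(5²+2595²) = √6734050 ≈ 2595, ∠ = arctan(2595/5) ≈ 89.89°
zero (s+51): 51 + j2595 → |·| = √(51²+2595²) = √6736626 ≈ 2595.5, ∠ = arctan(2595/51) ≈ 88.87°
pole (s+2): 2 + j2595 → |·| = √(2²+2595²) = √6734029 ≈ 2595, ∠ = arctan(2595/2) ≈ 89.96°
pole (s+200): 200 + j2595 → |·| = √(200²+2595²) = √6774025 ≈ 2602.7, ∠ = arctan(2595/200) ≈ 85.59°
pole (s+741): 741 + j2595 → |·| = √(741²+2595²) = √7283106 ≈ 2698.7, ∠ = arctan(2595/741) ≈ 74.06°
|H| = 5 · 6.7353e+06 / 1.8227e+10 ≈ 0.0018476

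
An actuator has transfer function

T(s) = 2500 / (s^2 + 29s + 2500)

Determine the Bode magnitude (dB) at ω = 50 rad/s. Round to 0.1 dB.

4.7 dB

At s = jω = j50:
quadratic: (j50)² + 29·j50 + 2500 = 0 + j1450 → |·| ≈ 1450, ∠ ≈ 90.00°
|T| = 2500 / 1450 ≈ 1.7241
Gain = 20 log₁₀(1.7241) ≈ 4.73 dB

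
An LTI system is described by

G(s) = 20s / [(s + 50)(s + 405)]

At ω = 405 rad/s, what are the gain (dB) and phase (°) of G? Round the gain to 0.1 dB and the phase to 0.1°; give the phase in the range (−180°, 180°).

At s = jω = j405:
zero at origin: s = j405 → |·| = 405, ∠ = 90.00°
pole (s+50): 50 + j405 → |·| = √(50²+405²) = √166525 ≈ 408.07, ∠ = arctan(405/50) ≈ 82.96°
pole (s+405): 405 + j405 → |·| = √(405²+405²) = √328050 ≈ 572.76, ∠ = arctan(405/405) ≈ 45.00°
|G| = 20 · 405 / 2.3373e+05 ≈ 0.034655
Gain = 20 log₁₀(0.034655) ≈ -29.20 dB
∠G = 90.00° − 127.96° = -37.96°

-29.2 dB, -38.0°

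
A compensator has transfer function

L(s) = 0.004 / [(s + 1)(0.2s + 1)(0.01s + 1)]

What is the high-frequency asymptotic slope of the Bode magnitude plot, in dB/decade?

Each pole contributes −20 dB/decade at high frequency; each zero contributes +20 dB/decade.
Net: 0 zero(s) − 3 pole(s) → -60 dB/decade.

-60 dB/decade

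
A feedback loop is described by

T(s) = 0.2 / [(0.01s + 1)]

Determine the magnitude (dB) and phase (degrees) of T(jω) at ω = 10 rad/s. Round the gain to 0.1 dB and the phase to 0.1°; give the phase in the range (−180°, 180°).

-14.0 dB, -5.7°

At ω = 10 rad/s:
pole (1 + j10·0.01) = 1 + j0.1 → |·| ≈ 1.005, ∠ ≈ 5.71°
|T| = 0.2 · 1 / (1.005) ≈ 0.199
Gain = 20 log₁₀(0.199) ≈ -14.02 dB
∠T = (0°) − (5.71°) = -5.71°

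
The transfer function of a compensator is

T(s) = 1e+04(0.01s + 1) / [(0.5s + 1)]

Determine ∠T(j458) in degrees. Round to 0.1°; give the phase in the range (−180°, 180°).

-12.1°

At ω = 458 rad/s:
zero (1 + j458·0.01) = 1 + j4.58 → |·| ≈ 4.6879, ∠ ≈ 77.68°
pole (1 + j458·0.5) = 1 + j229 → |·| ≈ 229, ∠ ≈ 89.75°
∠T = (77.68°) − (89.75°) = -12.07°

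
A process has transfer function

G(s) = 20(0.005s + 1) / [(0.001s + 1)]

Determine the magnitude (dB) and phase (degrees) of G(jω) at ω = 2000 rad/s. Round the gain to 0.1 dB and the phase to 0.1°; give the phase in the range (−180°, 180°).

39.1 dB, 20.9°

At ω = 2000 rad/s:
zero (1 + j2000·0.005) = 1 + j10 → |·| ≈ 10.05, ∠ ≈ 84.29°
pole (1 + j2000·0.001) = 1 + j2 → |·| ≈ 2.2361, ∠ ≈ 63.43°
|G| = 20 · 10.05 / (2.2361) ≈ 89.889
Gain = 20 log₁₀(89.889) ≈ 39.07 dB
∠G = (84.29°) − (63.43°) = 20.86°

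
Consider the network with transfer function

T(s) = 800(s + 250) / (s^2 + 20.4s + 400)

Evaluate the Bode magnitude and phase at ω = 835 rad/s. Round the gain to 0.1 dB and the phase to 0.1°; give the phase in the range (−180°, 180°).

0.0 dB, -105.3°

At s = jω = j835:
zero (s+250): 250 + j835 → |·| = √(250²+835²) = √759725 ≈ 871.62, ∠ = arctan(835/250) ≈ 73.33°
quadratic: (j835)² + 20.4·j835 + 400 = -696825 + j17034 → |·| ≈ 6.9703e+05, ∠ ≈ 178.60°
|T| = 800 · 871.62 / 6.9703e+05 ≈ 1.0004
Gain = 20 log₁₀(1.0004) ≈ 0.00 dB
∠T = 73.33° − 178.60° = -105.27°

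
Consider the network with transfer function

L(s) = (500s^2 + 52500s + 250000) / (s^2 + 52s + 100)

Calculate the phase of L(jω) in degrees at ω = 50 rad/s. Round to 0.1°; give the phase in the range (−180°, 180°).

Substitute s = j50:
Numerator: 500(j50)^2 + 52500(j50) + 250000 = -1000000 + j2625000
Denominator: (j50)^2 + 52(j50) + 100 = -2400 + j2600
|N| = √(1000000² + 2625000²) ≈ 2.809e+06, ∠N ≈ 110.85°
|D| = √(2400² + 2600²) ≈ 3538.4, ∠D ≈ 132.71°
∠L = 110.85° − 132.71° = -21.86°

-21.9°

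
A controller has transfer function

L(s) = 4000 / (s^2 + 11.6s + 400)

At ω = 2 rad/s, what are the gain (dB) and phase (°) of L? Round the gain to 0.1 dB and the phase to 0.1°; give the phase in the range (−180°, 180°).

20.1 dB, -3.4°

At s = jω = j2:
quadratic: (j2)² + 11.6·j2 + 400 = 396 + j23.2 → |·| ≈ 396.68, ∠ ≈ 3.35°
|L| = 4000 / 396.68 ≈ 10.084
Gain = 20 log₁₀(10.084) ≈ 20.07 dB
∠L = 0.00° − 3.35° = -3.35°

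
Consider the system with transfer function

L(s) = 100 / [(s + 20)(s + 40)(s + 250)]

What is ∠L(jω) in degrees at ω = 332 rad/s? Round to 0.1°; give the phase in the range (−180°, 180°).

At s = jω = j332:
pole (s+20): 20 + j332 → |·| = √(20²+332²) = √110624 ≈ 332.6, ∠ = arctan(332/20) ≈ 86.55°
pole (s+40): 40 + j332 → |·| = √(40²+332²) = √111824 ≈ 334.4, ∠ = arctan(332/40) ≈ 83.13°
pole (s+250): 250 + j332 → |·| = √(250²+332²) = √172724 ≈ 415.6, ∠ = arctan(332/250) ≈ 53.02°
∠L = 0.00° − 222.70° = -222.70° ≡ 137.30° (principal value)

137.3°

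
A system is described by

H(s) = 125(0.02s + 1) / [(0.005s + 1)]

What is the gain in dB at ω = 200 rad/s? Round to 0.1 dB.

51.2 dB

At ω = 200 rad/s:
zero (1 + j200·0.02) = 1 + j4 → |·| ≈ 4.1231, ∠ ≈ 75.96°
pole (1 + j200·0.005) = 1 + j1 → |·| ≈ 1.4142, ∠ ≈ 45.00°
|H| = 125 · 4.1231 / (1.4142) ≈ 364.44
Gain = 20 log₁₀(364.44) ≈ 51.23 dB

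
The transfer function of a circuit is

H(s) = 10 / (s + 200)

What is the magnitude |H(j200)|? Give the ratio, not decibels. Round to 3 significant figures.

0.0354

At s = jω = j200:
pole (s+200): 200 + j200 → |·| = √(200²+200²) = √80000 ≈ 282.84, ∠ = arctan(200/200) ≈ 45.00°
|H| = 10 / 282.84 ≈ 0.035356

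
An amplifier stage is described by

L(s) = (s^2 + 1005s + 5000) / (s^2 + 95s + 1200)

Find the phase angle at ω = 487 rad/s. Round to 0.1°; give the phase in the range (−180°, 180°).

-53.5°

Substitute s = j487:
Numerator: (j487)^2 + 1005(j487) + 5000 = -232169 + j489435
Denominator: (j487)^2 + 95(j487) + 1200 = -235969 + j46265
|N| = √(232169² + 489435²) ≈ 5.4171e+05, ∠N ≈ 115.38°
|D| = √(235969² + 46265²) ≈ 2.4046e+05, ∠D ≈ 168.91°
∠L = 115.38° − 168.91° = -53.53°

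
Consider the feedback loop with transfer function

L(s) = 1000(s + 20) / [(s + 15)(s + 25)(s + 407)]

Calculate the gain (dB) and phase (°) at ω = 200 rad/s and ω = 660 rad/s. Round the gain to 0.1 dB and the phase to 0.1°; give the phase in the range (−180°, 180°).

At s = jω = j200:
zero (s+20): 20 + j200 → |·| = √(20²+200²) = √40400 ≈ 201, ∠ = arctan(200/20) ≈ 84.29°
pole (s+15): 15 + j200 → |·| = √(15²+200²) = √40225 ≈ 200.56, ∠ = arctan(200/15) ≈ 85.71°
pole (s+25): 25 + j200 → |·| = √(25²+200²) = √40625 ≈ 201.56, ∠ = arctan(200/25) ≈ 82.87°
pole (s+407): 407 + j200 → |·| = √(407²+200²) = √205649 ≈ 453.49, ∠ = arctan(200/407) ≈ 26.17°
|L| = 1000 · 201 / 1.8332e+07 ≈ 0.010964
Gain = 20 log₁₀(0.010964) ≈ -39.20 dB
∠L = 84.29° − 194.75° = -110.46°

At s = jω = j660:
zero (s+20): 20 + j660 → |·| = √(20²+660²) = √436000 ≈ 660.3, ∠ = arctan(660/20) ≈ 88.26°
pole (s+15): 15 + j660 → |·| = √(15²+660²) = √435825 ≈ 660.17, ∠ = arctan(660/15) ≈ 88.70°
pole (s+25): 25 + j660 → |·| = √(25²+660²) = √436225 ≈ 660.47, ∠ = arctan(660/25) ≈ 87.83°
pole (s+407): 407 + j660 → |·| = √(407²+660²) = √601249 ≈ 775.4, ∠ = arctan(660/407) ≈ 58.34°
|L| = 1000 · 660.3 / 3.3809e+08 ≈ 0.001953
Gain = 20 log₁₀(0.001953) ≈ -54.19 dB
∠L = 88.26° − 234.87° = -146.61°

ω = 200: -39.2 dB, -110.5°; ω = 660: -54.2 dB, -146.6°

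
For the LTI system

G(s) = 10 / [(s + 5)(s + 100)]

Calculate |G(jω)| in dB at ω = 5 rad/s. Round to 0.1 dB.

-37.0 dB

At s = jω = j5:
pole (s+5): 5 + j5 → |·| = √(5²+5²) = √50 ≈ 7.0711, ∠ = arctan(5/5) ≈ 45.00°
pole (s+100): 100 + j5 → |·| = √(100²+5²) = √10025 ≈ 100.12, ∠ = arctan(5/100) ≈ 2.86°
|G| = 10 / 707.96 ≈ 0.014125
Gain = 20 log₁₀(0.014125) ≈ -37.00 dB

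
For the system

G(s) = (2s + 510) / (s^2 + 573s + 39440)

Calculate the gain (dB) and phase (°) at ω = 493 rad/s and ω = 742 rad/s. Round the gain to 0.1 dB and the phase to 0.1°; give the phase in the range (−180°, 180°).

ω = 493: -49.9 dB, -63.1°; ω = 742: -52.5 dB, -69.2°

Substitute s = j493:
Numerator: 2(j493) + 510 = 510 + j986
Denominator: (j493)^2 + 573(j493) + 39440 = -203609 + j282489
|N| = √(510² + 986²) ≈ 1110.1, ∠N ≈ 62.65°
|D| = √(203609² + 282489²) ≈ 3.4822e+05, ∠D ≈ 125.78°
|G| = 1110.1 / 3.4822e+05 ≈ 0.0031879
Gain = 20 log₁₀(0.0031879) ≈ -49.93 dB
∠G = 62.65° − 125.78° = -63.13°

Substitute s = j742:
Numerator: 2(j742) + 510 = 510 + j1484
Denominator: (j742)^2 + 573(j742) + 39440 = -511124 + j425166
|N| = √(510² + 1484²) ≈ 1569.2, ∠N ≈ 71.03°
|D| = √(511124² + 425166²) ≈ 6.6484e+05, ∠D ≈ 140.25°
|G| = 1569.2 / 6.6484e+05 ≈ 0.0023603
Gain = 20 log₁₀(0.0023603) ≈ -52.54 dB
∠G = 71.03° − 140.25° = -69.22°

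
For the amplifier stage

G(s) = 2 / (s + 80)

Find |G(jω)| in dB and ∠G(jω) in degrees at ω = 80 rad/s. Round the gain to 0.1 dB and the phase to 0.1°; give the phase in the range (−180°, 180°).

Substitute s = j80:
Numerator: 2 = 2 + j0
Denominator: (j80) + 80 = 80 + j80
|N| = √(2² + 0²) ≈ 2, ∠N ≈ 0.00°
|D| = √(80² + 80²) ≈ 113.14, ∠D ≈ 45.00°
|G| = 2 / 113.14 ≈ 0.017677
Gain = 20 log₁₀(0.017677) ≈ -35.05 dB
∠G = 0.00° − 45.00° = -45.00°

-35.1 dB, -45.0°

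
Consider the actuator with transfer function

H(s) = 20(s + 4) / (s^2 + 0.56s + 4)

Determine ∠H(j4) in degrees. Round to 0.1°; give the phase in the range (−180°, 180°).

At s = jω = j4:
zero (s+4): 4 + j4 → |·| = √(4²+4²) = √32 ≈ 5.6569, ∠ = arctan(4/4) ≈ 45.00°
quadratic: (j4)² + 0.56·j4 + 4 = -12 + j2.24 → |·| ≈ 12.207, ∠ ≈ 169.43°
∠H = 45.00° − 169.43° = -124.43°

-124.4°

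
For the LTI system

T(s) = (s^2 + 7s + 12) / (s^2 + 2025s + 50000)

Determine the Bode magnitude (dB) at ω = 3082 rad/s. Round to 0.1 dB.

-1.5 dB

Substitute s = j3082:
Numerator: (j3082)^2 + 7(j3082) + 12 = -9498712 + j21574
Denominator: (j3082)^2 + 2025(j3082) + 50000 = -9448724 + j6241050
|N| = √(9498712² + 21574²) ≈ 9.4987e+06, ∠N ≈ 179.87°
|D| = √(9448724² + 6241050²) ≈ 1.1324e+07, ∠D ≈ 146.55°
|T| = 9.4987e+06 / 1.1324e+07 ≈ 0.83881
Gain = 20 log₁₀(0.83881) ≈ -1.53 dB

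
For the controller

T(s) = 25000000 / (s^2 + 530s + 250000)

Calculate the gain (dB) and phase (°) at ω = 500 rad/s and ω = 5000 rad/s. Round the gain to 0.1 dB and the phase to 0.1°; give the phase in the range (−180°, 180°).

ω = 500: 39.5 dB, -90.0°; ω = 5000: 0.0 dB, -173.9°

At s = jω = j500:
quadratic: (j500)² + 530·j500 + 250000 = 0 + j265000 → |·| ≈ 2.65e+05, ∠ ≈ 90.00°
|T| = 25000000 / 2.65e+05 ≈ 94.34
Gain = 20 log₁₀(94.34) ≈ 39.49 dB
∠T = 0.00° − 90.00° = -90.00°

At s = jω = j5000:
quadratic: (j5000)² + 530·j5000 + 250000 = -24750000 + j2650000 → |·| ≈ 2.4891e+07, ∠ ≈ 173.89°
|T| = 25000000 / 2.4891e+07 ≈ 1.0044
Gain = 20 log₁₀(1.0044) ≈ 0.04 dB
∠T = 0.00° − 173.89° = -173.89°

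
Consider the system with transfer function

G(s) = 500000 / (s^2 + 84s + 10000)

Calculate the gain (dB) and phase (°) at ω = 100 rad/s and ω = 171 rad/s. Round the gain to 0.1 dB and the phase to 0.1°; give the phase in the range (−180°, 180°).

ω = 100: 35.5 dB, -90.0°; ω = 171: 26.4 dB, -143.3°

At s = jω = j100:
quadratic: (j100)² + 84·j100 + 10000 = 0 + j8400 → |·| ≈ 8400, ∠ ≈ 90.00°
|G| = 500000 / 8400 ≈ 59.524
Gain = 20 log₁₀(59.524) ≈ 35.49 dB
∠G = 0.00° − 90.00° = -90.00°

At s = jω = j171:
quadratic: (j171)² + 84·j171 + 10000 = -19241 + j14364 → |·| ≈ 24011, ∠ ≈ 143.26°
|G| = 500000 / 24011 ≈ 20.824
Gain = 20 log₁₀(20.824) ≈ 26.37 dB
∠G = 0.00° − 143.26° = -143.26°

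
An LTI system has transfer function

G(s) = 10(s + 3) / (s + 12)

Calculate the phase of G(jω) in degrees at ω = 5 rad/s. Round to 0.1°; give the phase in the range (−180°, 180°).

36.4°

At s = jω = j5:
zero (s+3): 3 + j5 → |·| = √(3²+5²) = √34 ≈ 5.831, ∠ = arctan(5/3) ≈ 59.04°
pole (s+12): 12 + j5 → |·| = √(12²+5²) = √169 ≈ 13, ∠ = arctan(5/12) ≈ 22.62°
∠G = 59.04° − 22.62° = 36.42°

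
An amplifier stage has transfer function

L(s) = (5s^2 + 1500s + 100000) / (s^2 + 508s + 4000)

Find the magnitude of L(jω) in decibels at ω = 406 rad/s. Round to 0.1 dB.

11.2 dB

Substitute s = j406:
Numerator: 5(j406)^2 + 1500(j406) + 100000 = -724180 + j609000
Denominator: (j406)^2 + 508(j406) + 4000 = -160836 + j206248
|N| = √(724180² + 609000²) ≈ 9.4621e+05, ∠N ≈ 139.94°
|D| = √(160836² + 206248²) ≈ 2.6155e+05, ∠D ≈ 127.95°
|L| = 9.4621e+05 / 2.6155e+05 ≈ 3.6177
Gain = 20 log₁₀(3.6177) ≈ 11.17 dB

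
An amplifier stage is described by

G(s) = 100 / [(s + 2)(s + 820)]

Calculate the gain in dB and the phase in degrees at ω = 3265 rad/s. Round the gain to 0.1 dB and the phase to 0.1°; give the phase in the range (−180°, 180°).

At s = jω = j3265:
pole (s+2): 2 + j3265 → |·| = √(2²+3265²) = √10660229 ≈ 3265, ∠ = arctan(3265/2) ≈ 89.96°
pole (s+820): 820 + j3265 → |·| = √(820²+3265²) = √11332625 ≈ 3366.4, ∠ = arctan(3265/820) ≈ 75.90°
|G| = 100 / 1.0991e+07 ≈ 9.0984e-06
Gain = 20 log₁₀(9.0984e-06) ≈ -100.82 dB
∠G = 0.00° − 165.86° = -165.86°

-100.8 dB, -165.9°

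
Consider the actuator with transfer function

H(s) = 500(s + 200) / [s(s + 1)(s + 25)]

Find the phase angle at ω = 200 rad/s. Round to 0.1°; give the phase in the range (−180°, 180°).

142.4°

At s = jω = j200:
zero (s+200): 200 + j200 → |·| = √(200²+200²) = √80000 ≈ 282.84, ∠ = arctan(200/200) ≈ 45.00°
pole (s+1): 1 + j200 → |·| = √(1²+200²) = √40001 ≈ 200, ∠ = arctan(200/1) ≈ 89.71°
pole (s+25): 25 + j200 → |·| = √(25²+200²) = √40625 ≈ 201.56, ∠ = arctan(200/25) ≈ 82.87°
pole at origin: |s| = 200, ∠ = 90.00° (in denominator)
∠H = 45.00° − 262.58° = -217.58° ≡ 142.42° (principal value)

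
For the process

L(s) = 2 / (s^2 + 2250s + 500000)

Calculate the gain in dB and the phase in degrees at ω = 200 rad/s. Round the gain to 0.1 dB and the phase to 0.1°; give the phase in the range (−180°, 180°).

-110.2 dB, -44.4°

Substitute s = j200:
Numerator: 2 = 2 + j0
Denominator: (j200)^2 + 2250(j200) + 500000 = 460000 + j450000
|N| = √(2² + 0²) ≈ 2, ∠N ≈ 0.00°
|D| = √(460000² + 450000²) ≈ 6.4351e+05, ∠D ≈ 44.37°
|L| = 2 / 6.4351e+05 ≈ 3.108e-06
Gain = 20 log₁₀(3.108e-06) ≈ -110.15 dB
∠L = 0.00° − 44.37° = -44.37°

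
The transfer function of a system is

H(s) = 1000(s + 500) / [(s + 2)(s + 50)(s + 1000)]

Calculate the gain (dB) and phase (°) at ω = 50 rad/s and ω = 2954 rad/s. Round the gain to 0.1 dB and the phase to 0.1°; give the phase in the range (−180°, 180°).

At s = jω = j50:
zero (s+500): 500 + j50 → |·| = √(500²+50²) = √252500 ≈ 502.49, ∠ = arctan(50/500) ≈ 5.71°
pole (s+2): 2 + j50 → |·| = √(2²+50²) = √2504 ≈ 50.04, ∠ = arctan(50/2) ≈ 87.71°
pole (s+50): 50 + j50 → |·| = √(50²+50²) = √5000 ≈ 70.711, ∠ = arctan(50/50) ≈ 45.00°
pole (s+1000): 1000 + j50 → |·| = √(1000²+50²) = √1002500 ≈ 1001.2, ∠ = arctan(50/1000) ≈ 2.86°
|H| = 1000 · 502.49 / 3.5426e+06 ≈ 0.14184
Gain = 20 log₁₀(0.14184) ≈ -16.96 dB
∠H = 5.71° − 135.57° = -129.86°

At s = jω = j2954:
zero (s+500): 500 + j2954 → |·| = √(500²+2954²) = √8976116 ≈ 2996, ∠ = arctan(2954/500) ≈ 80.39°
pole (s+2): 2 + j2954 → |·| = √(2²+2954²) = √8726120 ≈ 2954, ∠ = arctan(2954/2) ≈ 89.96°
pole (s+50): 50 + j2954 → |·| = √(50²+2954²) = √8728616 ≈ 2954.4, ∠ = arctan(2954/50) ≈ 89.03°
pole (s+1000): 1000 + j2954 → |·| = √(1000²+2954²) = √9726116 ≈ 3118.7, ∠ = arctan(2954/1000) ≈ 71.30°
|H| = 1000 · 2996 / 2.7218e+10 ≈ 0.00011007
Gain = 20 log₁₀(0.00011007) ≈ -79.17 dB
∠H = 80.39° − 250.29° = -169.90°

ω = 50: -17.0 dB, -129.9°; ω = 2954: -79.2 dB, -169.9°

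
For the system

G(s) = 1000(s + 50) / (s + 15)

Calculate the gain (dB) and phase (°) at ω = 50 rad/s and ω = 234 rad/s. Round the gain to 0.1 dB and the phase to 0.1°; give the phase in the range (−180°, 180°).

At s = jω = j50:
zero (s+50): 50 + j50 → |·| = √(50²+50²) = √5000 ≈ 70.711, ∠ = arctan(50/50) ≈ 45.00°
pole (s+15): 15 + j50 → |·| = √(15²+50²) = √2725 ≈ 52.202, ∠ = arctan(50/15) ≈ 73.30°
|G| = 1000 · 70.711 / 52.202 ≈ 1354.6
Gain = 20 log₁₀(1354.6) ≈ 62.64 dB
∠G = 45.00° − 73.30° = -28.30°

At s = jω = j234:
zero (s+50): 50 + j234 → |·| = √(50²+234²) = √57256 ≈ 239.28, ∠ = arctan(234/50) ≈ 77.94°
pole (s+15): 15 + j234 → |·| = √(15²+234²) = √54981 ≈ 234.48, ∠ = arctan(234/15) ≈ 86.33°
|G| = 1000 · 239.28 / 234.48 ≈ 1020.5
Gain = 20 log₁₀(1020.5) ≈ 60.18 dB
∠G = 77.94° − 86.33° = -8.39°

ω = 50: 62.6 dB, -28.3°; ω = 234: 60.2 dB, -8.4°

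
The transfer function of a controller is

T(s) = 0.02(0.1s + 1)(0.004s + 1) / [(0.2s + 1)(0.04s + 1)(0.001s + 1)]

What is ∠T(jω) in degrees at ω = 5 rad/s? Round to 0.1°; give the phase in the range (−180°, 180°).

At ω = 5 rad/s:
zero (1 + j5·0.1) = 1 + j0.5 → |·| ≈ 1.118, ∠ ≈ 26.57°
zero (1 + j5·0.004) = 1 + j0.02 → |·| ≈ 1.0002, ∠ ≈ 1.15°
pole (1 + j5·0.2) = 1 + j1 → |·| ≈ 1.4142, ∠ ≈ 45.00°
pole (1 + j5·0.04) = 1 + j0.2 → |·| ≈ 1.0198, ∠ ≈ 11.31°
pole (1 + j5·0.001) = 1 + j0.005 → |·| ≈ 1, ∠ ≈ 0.29°
∠T = (26.57° + 1.15°) − (45.00° + 11.31° + 0.29°) = -28.88°

-28.9°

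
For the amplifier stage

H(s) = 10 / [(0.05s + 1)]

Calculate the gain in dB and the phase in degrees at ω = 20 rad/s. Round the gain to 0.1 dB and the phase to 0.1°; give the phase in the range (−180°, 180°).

At ω = 20 rad/s:
pole (1 + j20·0.05) = 1 + j1 → |·| ≈ 1.4142, ∠ ≈ 45.00°
|H| = 10 · 1 / (1.4142) ≈ 7.0711
Gain = 20 log₁₀(7.0711) ≈ 16.99 dB
∠H = (0°) − (45.00°) = -45.00°

17.0 dB, -45.0°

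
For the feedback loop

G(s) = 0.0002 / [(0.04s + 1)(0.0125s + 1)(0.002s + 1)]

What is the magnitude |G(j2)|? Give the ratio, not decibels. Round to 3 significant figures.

0.000199

At ω = 2 rad/s:
pole (1 + j2·0.04) = 1 + j0.08 → |·| ≈ 1.0032, ∠ ≈ 4.57°
pole (1 + j2·0.0125) = 1 + j0.025 → |·| ≈ 1.0003, ∠ ≈ 1.43°
pole (1 + j2·0.002) = 1 + j0.004 → |·| ≈ 1, ∠ ≈ 0.23°
|G| = 0.0002 · 1 / (1.0032 · 1.0003 · 1) ≈ 0.0001993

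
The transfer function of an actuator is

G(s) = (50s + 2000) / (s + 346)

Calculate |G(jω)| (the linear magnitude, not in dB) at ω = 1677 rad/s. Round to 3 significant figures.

Substitute s = j1677:
Numerator: 50(j1677) + 2000 = 2000 + j83850
Denominator: (j1677) + 346 = 346 + j1677
|N| = √(2000² + 83850²) ≈ 83874, ∠N ≈ 88.63°
|D| = √(346² + 1677²) ≈ 1712.3, ∠D ≈ 78.34°
|G| = 83874 / 1712.3 ≈ 48.983

49.0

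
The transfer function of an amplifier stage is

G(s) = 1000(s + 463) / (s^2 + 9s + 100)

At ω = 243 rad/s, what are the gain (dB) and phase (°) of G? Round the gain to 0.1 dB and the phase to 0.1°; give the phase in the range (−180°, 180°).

At s = jω = j243:
zero (s+463): 463 + j243 → |·| = √(463²+243²) = √273418 ≈ 522.89, ∠ = arctan(243/463) ≈ 27.69°
quadratic: (j243)² + 9·j243 + 100 = -58949 + j2187 → |·| ≈ 58990, ∠ ≈ 177.88°
|G| = 1000 · 522.89 / 58990 ≈ 8.864
Gain = 20 log₁₀(8.864) ≈ 18.95 dB
∠G = 27.69° − 177.88° = -150.19°

19.0 dB, -150.2°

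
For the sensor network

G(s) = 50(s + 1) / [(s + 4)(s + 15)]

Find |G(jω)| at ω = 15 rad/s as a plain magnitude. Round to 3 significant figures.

At s = jω = j15:
zero (s+1): 1 + j15 → |·| = √(1²+15²) = √226 ≈ 15.033, ∠ = arctan(15/1) ≈ 86.19°
pole (s+4): 4 + j15 → |·| = √(4²+15²) = √241 ≈ 15.524, ∠ = arctan(15/4) ≈ 75.07°
pole (s+15): 15 + j15 → |·| = √(15²+15²) = √450 ≈ 21.213, ∠ = arctan(15/15) ≈ 45.00°
|G| = 50 · 15.033 / 329.31 ≈ 2.2825

2.28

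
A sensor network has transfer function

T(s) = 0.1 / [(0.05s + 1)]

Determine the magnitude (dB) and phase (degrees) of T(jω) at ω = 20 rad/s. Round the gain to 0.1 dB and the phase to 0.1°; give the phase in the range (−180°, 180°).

At ω = 20 rad/s:
pole (1 + j20·0.05) = 1 + j1 → |·| ≈ 1.4142, ∠ ≈ 45.00°
|T| = 0.1 · 1 / (1.4142) ≈ 0.070711
Gain = 20 log₁₀(0.070711) ≈ -23.01 dB
∠T = (0°) − (45.00°) = -45.00°

-23.0 dB, -45.0°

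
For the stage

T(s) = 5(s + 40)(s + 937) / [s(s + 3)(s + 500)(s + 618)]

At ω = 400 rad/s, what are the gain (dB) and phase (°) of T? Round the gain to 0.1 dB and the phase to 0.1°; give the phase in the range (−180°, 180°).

-91.3 dB, -143.7°

At s = jω = j400:
zero (s+40): 40 + j400 → |·| = √(40²+400²) = √161600 ≈ 402, ∠ = arctan(400/40) ≈ 84.29°
zero (s+937): 937 + j400 → |·| = √(937²+400²) = √1037969 ≈ 1018.8, ∠ = arctan(400/937) ≈ 23.12°
pole (s+3): 3 + j400 → |·| = √(3²+400²) = √160009 ≈ 400.01, ∠ = arctan(400/3) ≈ 89.57°
pole (s+500): 500 + j400 → |·| = √(500²+400²) = √410000 ≈ 640.31, ∠ = arctan(400/500) ≈ 38.66°
pole (s+618): 618 + j400 → |·| = √(618²+400²) = √541924 ≈ 736.15, ∠ = arctan(400/618) ≈ 32.91°
pole at origin: |s| = 400, ∠ = 90.00° (in denominator)
|T| = 5 · 4.0956e+05 / 7.542e+10 ≈ 2.7152e-05
Gain = 20 log₁₀(2.7152e-05) ≈ -91.32 dB
∠T = 107.41° − 251.14° = -143.73°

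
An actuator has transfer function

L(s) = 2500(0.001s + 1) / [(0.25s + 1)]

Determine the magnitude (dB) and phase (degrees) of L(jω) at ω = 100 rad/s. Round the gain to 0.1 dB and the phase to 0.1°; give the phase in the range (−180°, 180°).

40.0 dB, -82.0°

At ω = 100 rad/s:
zero (1 + j100·0.001) = 1 + j0.1 → |·| ≈ 1.005, ∠ ≈ 5.71°
pole (1 + j100·0.25) = 1 + j25 → |·| ≈ 25.02, ∠ ≈ 87.71°
|L| = 2500 · 1.005 / (25.02) ≈ 100.42
Gain = 20 log₁₀(100.42) ≈ 40.04 dB
∠L = (5.71°) − (87.71°) = -82.00°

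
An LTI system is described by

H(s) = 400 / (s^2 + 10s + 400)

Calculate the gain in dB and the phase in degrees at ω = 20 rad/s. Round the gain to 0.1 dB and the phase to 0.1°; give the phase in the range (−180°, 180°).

At s = jω = j20:
quadratic: (j20)² + 10·j20 + 400 = 0 + j200 → |·| ≈ 200, ∠ ≈ 90.00°
|H| = 400 / 200 ≈ 2
Gain = 20 log₁₀(2) ≈ 6.02 dB
∠H = 0.00° − 90.00° = -90.00°

6.0 dB, -90.0°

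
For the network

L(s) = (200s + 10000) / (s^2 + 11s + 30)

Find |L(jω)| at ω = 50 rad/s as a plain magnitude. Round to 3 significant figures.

5.59

Substitute s = j50:
Numerator: 200(j50) + 10000 = 10000 + j10000
Denominator: (j50)^2 + 11(j50) + 30 = -2470 + j550
|N| = √(10000² + 10000²) ≈ 14142, ∠N ≈ 45.00°
|D| = √(2470² + 550²) ≈ 2530.5, ∠D ≈ 167.45°
|L| = 14142 / 2530.5 ≈ 5.5886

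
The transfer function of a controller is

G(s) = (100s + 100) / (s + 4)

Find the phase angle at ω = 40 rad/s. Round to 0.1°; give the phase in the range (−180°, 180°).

4.3°

Substitute s = j40:
Numerator: 100(j40) + 100 = 100 + j4000
Denominator: (j40) + 4 = 4 + j40
|N| = √(100² + 4000²) ≈ 4001.2, ∠N ≈ 88.57°
|D| = √(4² + 40²) ≈ 40.2, ∠D ≈ 84.29°
∠G = 88.57° − 84.29° = 4.28°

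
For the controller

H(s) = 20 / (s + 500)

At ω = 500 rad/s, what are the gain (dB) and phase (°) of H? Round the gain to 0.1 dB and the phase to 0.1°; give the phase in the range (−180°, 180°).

-31.0 dB, -45.0°

At s = jω = j500:
pole (s+500): 500 + j500 → |·| = √(500²+500²) = √500000 ≈ 707.11, ∠ = arctan(500/500) ≈ 45.00°
|H| = 20 / 707.11 ≈ 0.028284
Gain = 20 log₁₀(0.028284) ≈ -30.97 dB
∠H = 0.00° − 45.00° = -45.00°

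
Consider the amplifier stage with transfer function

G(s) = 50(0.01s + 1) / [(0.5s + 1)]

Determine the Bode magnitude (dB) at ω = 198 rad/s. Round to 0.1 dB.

At ω = 198 rad/s:
zero (1 + j198·0.01) = 1 + j1.98 → |·| ≈ 2.2182, ∠ ≈ 63.20°
pole (1 + j198·0.5) = 1 + j99 → |·| ≈ 99.005, ∠ ≈ 89.42°
|G| = 50 · 2.2182 / (99.005) ≈ 1.1202
Gain = 20 log₁₀(1.1202) ≈ 0.99 dB

1.0 dB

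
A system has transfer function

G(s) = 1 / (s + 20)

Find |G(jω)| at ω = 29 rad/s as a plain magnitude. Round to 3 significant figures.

0.0284

At s = jω = j29:
pole (s+20): 20 + j29 → |·| = √(20²+29²) = √1241 ≈ 35.228, ∠ = arctan(29/20) ≈ 55.41°
|G| = 1 / 35.228 ≈ 0.028387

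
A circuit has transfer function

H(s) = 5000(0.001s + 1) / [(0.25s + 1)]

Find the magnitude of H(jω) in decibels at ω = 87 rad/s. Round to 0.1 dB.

47.3 dB

At ω = 87 rad/s:
zero (1 + j87·0.001) = 1 + j0.087 → |·| ≈ 1.0038, ∠ ≈ 4.97°
pole (1 + j87·0.25) = 1 + j21.75 → |·| ≈ 21.773, ∠ ≈ 87.37°
|H| = 5000 · 1.0038 / (21.773) ≈ 230.51
Gain = 20 log₁₀(230.51) ≈ 47.25 dB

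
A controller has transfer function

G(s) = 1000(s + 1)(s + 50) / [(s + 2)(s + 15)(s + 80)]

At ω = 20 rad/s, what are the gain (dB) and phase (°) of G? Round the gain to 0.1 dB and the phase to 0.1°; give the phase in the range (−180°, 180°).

28.3 dB, -42.5°

At s = jω = j20:
zero (s+1): 1 + j20 → |·| = √(1²+20²) = √401 ≈ 20.025, ∠ = arctan(20/1) ≈ 87.14°
zero (s+50): 50 + j20 → |·| = √(50²+20²) = √2900 ≈ 53.852, ∠ = arctan(20/50) ≈ 21.80°
pole (s+2): 2 + j20 → |·| = √(2²+20²) = √404 ≈ 20.1, ∠ = arctan(20/2) ≈ 84.29°
pole (s+15): 15 + j20 → |·| = √(15²+20²) = √625 ≈ 25, ∠ = arctan(20/15) ≈ 53.13°
pole (s+80): 80 + j20 → |·| = √(80²+20²) = √6800 ≈ 82.462, ∠ = arctan(20/80) ≈ 14.04°
|G| = 1000 · 1078.4 / 41437 ≈ 26.025
Gain = 20 log₁₀(26.025) ≈ 28.31 dB
∠G = 108.94° − 151.46° = -42.52°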